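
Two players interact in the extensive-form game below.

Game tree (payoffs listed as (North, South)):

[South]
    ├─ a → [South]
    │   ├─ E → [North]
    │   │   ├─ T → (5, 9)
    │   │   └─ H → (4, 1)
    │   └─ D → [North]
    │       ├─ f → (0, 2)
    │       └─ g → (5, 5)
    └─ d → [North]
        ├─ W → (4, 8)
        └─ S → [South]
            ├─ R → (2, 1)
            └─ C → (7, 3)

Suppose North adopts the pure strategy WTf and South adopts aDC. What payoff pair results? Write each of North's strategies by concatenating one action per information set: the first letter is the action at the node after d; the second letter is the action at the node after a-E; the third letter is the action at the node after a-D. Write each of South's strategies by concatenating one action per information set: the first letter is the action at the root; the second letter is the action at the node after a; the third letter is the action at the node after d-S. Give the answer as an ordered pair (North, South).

(0, 2)

Trace the play path from the root:
  South plays a
  South plays D at [a]
  North plays f at [a-D]
→ terminal payoff (0, 2).
(North's choice at the node after d is never reached on this path, so it doesn't affect the outcome.)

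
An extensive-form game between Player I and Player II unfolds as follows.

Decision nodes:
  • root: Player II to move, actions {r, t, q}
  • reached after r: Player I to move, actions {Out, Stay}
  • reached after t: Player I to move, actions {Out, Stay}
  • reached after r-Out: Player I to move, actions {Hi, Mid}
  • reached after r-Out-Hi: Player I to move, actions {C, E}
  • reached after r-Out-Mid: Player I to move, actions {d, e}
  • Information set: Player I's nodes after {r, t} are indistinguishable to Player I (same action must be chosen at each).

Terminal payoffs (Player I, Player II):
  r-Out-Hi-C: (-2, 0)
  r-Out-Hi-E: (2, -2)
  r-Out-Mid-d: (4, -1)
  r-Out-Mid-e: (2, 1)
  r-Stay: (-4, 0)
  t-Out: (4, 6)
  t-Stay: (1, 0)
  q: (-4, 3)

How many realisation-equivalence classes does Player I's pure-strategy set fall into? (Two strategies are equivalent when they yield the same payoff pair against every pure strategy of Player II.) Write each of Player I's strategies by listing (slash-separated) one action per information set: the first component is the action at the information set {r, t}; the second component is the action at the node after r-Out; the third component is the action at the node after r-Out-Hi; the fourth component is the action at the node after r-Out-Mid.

Player I has 16 pure strategies: Out/Hi/C/d, Out/Hi/C/e, Out/Hi/E/d, Out/Hi/E/e, Out/Mid/C/d, Out/Mid/C/e, Out/Mid/E/d, Out/Mid/E/e, Stay/Hi/C/d, Stay/Hi/C/e, Stay/Hi/E/d, Stay/Hi/E/e, Stay/Mid/C/d, Stay/Mid/C/e, Stay/Mid/E/d, Stay/Mid/E/e. Columns: r, t, q.
{Out/Hi/C/d, Out/Hi/C/e} → row (-2,0) (4,6) (-4,3)
{Out/Hi/E/d, Out/Hi/E/e} → row (2,-2) (4,6) (-4,3)
{Out/Mid/C/d, Out/Mid/E/d} → row (4,-1) (4,6) (-4,3)
{Out/Mid/C/e, Out/Mid/E/e} → row (2,1) (4,6) (-4,3)
{Stay/Hi/C/d, Stay/Hi/C/e, Stay/Hi/E/d, Stay/Hi/E/e, Stay/Mid/C/d, Stay/Mid/C/e, Stay/Mid/E/d, Stay/Mid/E/e} → row (-4,0) (1,0) (-4,3)
That's 5 distinct rows out of 16 strategies.

5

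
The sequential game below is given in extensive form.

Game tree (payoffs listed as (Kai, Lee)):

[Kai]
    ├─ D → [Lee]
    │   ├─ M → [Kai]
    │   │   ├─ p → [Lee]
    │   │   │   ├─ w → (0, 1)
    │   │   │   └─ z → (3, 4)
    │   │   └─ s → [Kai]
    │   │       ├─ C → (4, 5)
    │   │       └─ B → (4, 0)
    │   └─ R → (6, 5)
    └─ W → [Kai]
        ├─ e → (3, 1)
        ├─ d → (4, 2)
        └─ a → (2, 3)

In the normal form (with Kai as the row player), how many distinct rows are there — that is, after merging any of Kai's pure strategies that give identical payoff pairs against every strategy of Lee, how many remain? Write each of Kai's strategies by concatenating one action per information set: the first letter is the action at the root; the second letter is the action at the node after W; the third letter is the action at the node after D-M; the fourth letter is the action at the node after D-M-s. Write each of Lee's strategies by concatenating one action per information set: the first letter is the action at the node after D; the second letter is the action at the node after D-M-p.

6

Kai has 24 pure strategies: DepC, DepB, DesC, DesB, DdpC, DdpB, DdsC, DdsB, DapC, DapB, DasC, DasB, WepC, WepB, WesC, WesB, WdpC, WdpB, WdsC, WdsB, WapC, WapB, WasC, WasB. Columns: Mw, Mz, Rw, Rz.
{DepC, DepB, DdpC, DdpB, DapC, DapB} → row (0,1) (3,4) (6,5) (6,5)
{DesC, DdsC, DasC} → row (4,5) (4,5) (6,5) (6,5)
{DesB, DdsB, DasB} → row (4,0) (4,0) (6,5) (6,5)
{WepC, WepB, WesC, WesB} → row (3,1) (3,1) (3,1) (3,1)
{WdpC, WdpB, WdsC, WdsB} → row (4,2) (4,2) (4,2) (4,2)
{WapC, WapB, WasC, WasB} → row (2,3) (2,3) (2,3) (2,3)
That's 6 distinct rows out of 24 strategies.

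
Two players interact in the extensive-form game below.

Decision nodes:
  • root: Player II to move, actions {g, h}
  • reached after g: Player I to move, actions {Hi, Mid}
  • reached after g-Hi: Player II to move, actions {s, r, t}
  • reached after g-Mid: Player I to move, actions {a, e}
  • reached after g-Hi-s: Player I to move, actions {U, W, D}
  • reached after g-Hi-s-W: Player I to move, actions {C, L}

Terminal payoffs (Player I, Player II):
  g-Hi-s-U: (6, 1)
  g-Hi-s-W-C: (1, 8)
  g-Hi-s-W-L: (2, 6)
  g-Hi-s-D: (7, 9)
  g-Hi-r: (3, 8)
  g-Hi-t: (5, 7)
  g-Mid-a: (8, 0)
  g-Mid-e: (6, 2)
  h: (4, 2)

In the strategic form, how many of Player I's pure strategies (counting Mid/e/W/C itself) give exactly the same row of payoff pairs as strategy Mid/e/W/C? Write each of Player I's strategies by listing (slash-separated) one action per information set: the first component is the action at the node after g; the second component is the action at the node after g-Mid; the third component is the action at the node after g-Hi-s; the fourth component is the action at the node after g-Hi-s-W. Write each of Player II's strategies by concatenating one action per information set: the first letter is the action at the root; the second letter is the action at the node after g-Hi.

Row for Mid/e/W/C (columns gs, gr, gt, hs, hr, ht): (6,2) (6,2) (6,2) (4,2) (4,2) (4,2).
Under Mid/e/W/C, Player I's choice at the node after g-Hi-s and at the node after g-Hi-s-W can never be reached regardless of what Player II does, so varying those choices leaves every outcome unchanged.
Holding the reachable choices fixed and varying the unreachable ones freely already gives 3 × 2 = 6 equivalent strategies.
No other strategy reproduces this row, so those 6 are the full class: Mid/e/U/C, Mid/e/U/L, Mid/e/W/C, Mid/e/W/L, Mid/e/D/C, Mid/e/D/L.

6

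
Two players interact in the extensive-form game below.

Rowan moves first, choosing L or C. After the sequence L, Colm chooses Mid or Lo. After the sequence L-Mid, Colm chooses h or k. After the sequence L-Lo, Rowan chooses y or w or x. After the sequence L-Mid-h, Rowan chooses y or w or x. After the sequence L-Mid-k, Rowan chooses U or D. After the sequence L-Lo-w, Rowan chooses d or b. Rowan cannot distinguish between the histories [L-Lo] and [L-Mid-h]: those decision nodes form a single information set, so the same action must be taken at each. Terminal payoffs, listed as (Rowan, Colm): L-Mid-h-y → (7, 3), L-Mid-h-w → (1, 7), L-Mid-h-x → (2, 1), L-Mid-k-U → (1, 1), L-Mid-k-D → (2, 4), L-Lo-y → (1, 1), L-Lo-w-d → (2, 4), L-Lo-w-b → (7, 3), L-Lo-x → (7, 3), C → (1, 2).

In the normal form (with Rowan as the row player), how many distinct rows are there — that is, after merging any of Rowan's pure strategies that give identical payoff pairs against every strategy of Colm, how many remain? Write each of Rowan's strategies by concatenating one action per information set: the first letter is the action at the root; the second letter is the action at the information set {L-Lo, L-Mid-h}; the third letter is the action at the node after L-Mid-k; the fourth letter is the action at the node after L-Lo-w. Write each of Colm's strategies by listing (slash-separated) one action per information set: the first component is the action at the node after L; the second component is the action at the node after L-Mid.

9

Rowan has 24 pure strategies: LyUd, LyUb, LyDd, LyDb, LwUd, LwUb, LwDd, LwDb, LxUd, LxUb, LxDd, LxDb, CyUd, CyUb, CyDd, CyDb, CwUd, CwUb, CwDd, CwDb, CxUd, CxUb, CxDd, CxDb. Columns: Mid/h, Mid/k, Lo/h, Lo/k.
{LyUd, LyUb} → row (7,3) (1,1) (1,1) (1,1)
{LyDd, LyDb} → row (7,3) (2,4) (1,1) (1,1)
{LwUd} → row (1,7) (1,1) (2,4) (2,4)
{LwUb} → row (1,7) (1,1) (7,3) (7,3)
{LwDd} → row (1,7) (2,4) (2,4) (2,4)
{LwDb} → row (1,7) (2,4) (7,3) (7,3)
{LxUd, LxUb} → row (2,1) (1,1) (7,3) (7,3)
{LxDd, LxDb} → row (2,1) (2,4) (7,3) (7,3)
{CyUd, CyUb, CyDd, CyDb, CwUd, CwUb, CwDd, CwDb, CxUd, CxUb, CxDd, CxDb} → row (1,2) (1,2) (1,2) (1,2)
That's 9 distinct rows out of 24 strategies.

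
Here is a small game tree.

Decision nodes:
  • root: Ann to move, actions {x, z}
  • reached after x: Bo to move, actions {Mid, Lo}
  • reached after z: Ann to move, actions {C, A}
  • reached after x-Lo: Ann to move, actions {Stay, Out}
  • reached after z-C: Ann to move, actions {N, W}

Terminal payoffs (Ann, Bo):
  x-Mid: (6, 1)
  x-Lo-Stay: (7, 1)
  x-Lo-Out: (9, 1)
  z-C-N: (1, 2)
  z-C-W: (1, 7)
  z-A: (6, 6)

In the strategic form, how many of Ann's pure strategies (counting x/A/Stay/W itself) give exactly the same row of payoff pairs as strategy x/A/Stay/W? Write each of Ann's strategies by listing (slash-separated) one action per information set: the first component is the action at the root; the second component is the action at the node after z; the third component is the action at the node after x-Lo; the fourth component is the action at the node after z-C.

4

Row for x/A/Stay/W (columns Mid, Lo): (6,1) (7,1).
Under x/A/Stay/W, Ann's choice at the node after z and at the node after z-C can never be reached regardless of what Bo does, so varying those choices leaves every outcome unchanged.
Holding the reachable choices fixed and varying the unreachable ones freely already gives 2 × 2 = 4 equivalent strategies.
No other strategy reproduces this row, so those 4 are the full class: x/C/Stay/N, x/C/Stay/W, x/A/Stay/N, x/A/Stay/W.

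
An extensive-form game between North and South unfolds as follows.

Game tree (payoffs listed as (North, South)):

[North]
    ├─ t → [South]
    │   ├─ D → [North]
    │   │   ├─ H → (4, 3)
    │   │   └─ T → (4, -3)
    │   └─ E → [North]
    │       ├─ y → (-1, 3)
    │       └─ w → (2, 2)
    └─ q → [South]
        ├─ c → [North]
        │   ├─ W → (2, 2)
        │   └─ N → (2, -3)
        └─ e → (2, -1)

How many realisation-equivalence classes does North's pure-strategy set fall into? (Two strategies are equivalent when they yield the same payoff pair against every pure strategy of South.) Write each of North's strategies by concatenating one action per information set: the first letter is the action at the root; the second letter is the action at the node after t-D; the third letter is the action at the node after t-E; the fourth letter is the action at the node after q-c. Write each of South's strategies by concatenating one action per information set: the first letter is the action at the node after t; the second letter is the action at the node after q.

6

North has 16 pure strategies: tHyW, tHyN, tHwW, tHwN, tTyW, tTyN, tTwW, tTwN, qHyW, qHyN, qHwW, qHwN, qTyW, qTyN, qTwW, qTwN. Columns: Dc, De, Ec, Ee.
{tHyW, tHyN} → row (4,3) (4,3) (-1,3) (-1,3)
{tHwW, tHwN} → row (4,3) (4,3) (2,2) (2,2)
{tTyW, tTyN} → row (4,-3) (4,-3) (-1,3) (-1,3)
{tTwW, tTwN} → row (4,-3) (4,-3) (2,2) (2,2)
{qHyW, qHwW, qTyW, qTwW} → row (2,2) (2,-1) (2,2) (2,-1)
{qHyN, qHwN, qTyN, qTwN} → row (2,-3) (2,-1) (2,-3) (2,-1)
That's 6 distinct rows out of 16 strategies.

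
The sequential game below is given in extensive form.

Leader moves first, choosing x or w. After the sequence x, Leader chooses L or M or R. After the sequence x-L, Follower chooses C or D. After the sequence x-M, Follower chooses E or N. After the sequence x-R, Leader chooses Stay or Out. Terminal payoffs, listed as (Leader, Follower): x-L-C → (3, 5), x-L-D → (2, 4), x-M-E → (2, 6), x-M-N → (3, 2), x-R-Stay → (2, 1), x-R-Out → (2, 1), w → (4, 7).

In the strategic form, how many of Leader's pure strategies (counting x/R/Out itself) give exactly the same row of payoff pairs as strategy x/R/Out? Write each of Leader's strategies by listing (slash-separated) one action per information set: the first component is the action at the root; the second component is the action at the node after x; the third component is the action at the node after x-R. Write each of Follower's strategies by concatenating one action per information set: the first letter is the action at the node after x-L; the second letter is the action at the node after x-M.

2

Row for x/R/Out (columns CE, CN, DE, DN): (2,1) (2,1) (2,1) (2,1).
Every one of Leader's information sets is on the play path for some reply by Follower when Leader follows x/R/Out.
Even so, x/R/Stay happens to produce the same payoff in every column — so 2 strategies share this row.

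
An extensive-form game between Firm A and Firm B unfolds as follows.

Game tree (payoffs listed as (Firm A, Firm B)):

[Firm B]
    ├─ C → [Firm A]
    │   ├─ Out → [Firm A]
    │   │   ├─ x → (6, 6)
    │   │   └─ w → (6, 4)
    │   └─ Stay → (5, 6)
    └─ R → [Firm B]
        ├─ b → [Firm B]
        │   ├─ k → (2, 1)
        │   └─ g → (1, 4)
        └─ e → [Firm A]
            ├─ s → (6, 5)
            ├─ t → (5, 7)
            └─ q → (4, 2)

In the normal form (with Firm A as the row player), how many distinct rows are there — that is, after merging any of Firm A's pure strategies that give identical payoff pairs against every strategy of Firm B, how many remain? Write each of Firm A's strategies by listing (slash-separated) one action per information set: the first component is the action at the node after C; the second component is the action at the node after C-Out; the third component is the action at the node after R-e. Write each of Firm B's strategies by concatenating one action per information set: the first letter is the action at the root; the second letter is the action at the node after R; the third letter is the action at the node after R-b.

9

Firm A has 12 pure strategies: Out/x/s, Out/x/t, Out/x/q, Out/w/s, Out/w/t, Out/w/q, Stay/x/s, Stay/x/t, Stay/x/q, Stay/w/s, Stay/w/t, Stay/w/q. Columns: Cbk, Cbg, Cek, Ceg, Rbk, Rbg, Rek, Reg.
{Out/x/s} → row (6,6) (6,6) (6,6) (6,6) (2,1) (1,4) (6,5) (6,5)
{Out/x/t} → row (6,6) (6,6) (6,6) (6,6) (2,1) (1,4) (5,7) (5,7)
{Out/x/q} → row (6,6) (6,6) (6,6) (6,6) (2,1) (1,4) (4,2) (4,2)
{Out/w/s} → row (6,4) (6,4) (6,4) (6,4) (2,1) (1,4) (6,5) (6,5)
{Out/w/t} → row (6,4) (6,4) (6,4) (6,4) (2,1) (1,4) (5,7) (5,7)
{Out/w/q} → row (6,4) (6,4) (6,4) (6,4) (2,1) (1,4) (4,2) (4,2)
{Stay/x/s, Stay/w/s} → row (5,6) (5,6) (5,6) (5,6) (2,1) (1,4) (6,5) (6,5)
{Stay/x/t, Stay/w/t} → row (5,6) (5,6) (5,6) (5,6) (2,1) (1,4) (5,7) (5,7)
{Stay/x/q, Stay/w/q} → row (5,6) (5,6) (5,6) (5,6) (2,1) (1,4) (4,2) (4,2)
That's 9 distinct rows out of 12 strategies.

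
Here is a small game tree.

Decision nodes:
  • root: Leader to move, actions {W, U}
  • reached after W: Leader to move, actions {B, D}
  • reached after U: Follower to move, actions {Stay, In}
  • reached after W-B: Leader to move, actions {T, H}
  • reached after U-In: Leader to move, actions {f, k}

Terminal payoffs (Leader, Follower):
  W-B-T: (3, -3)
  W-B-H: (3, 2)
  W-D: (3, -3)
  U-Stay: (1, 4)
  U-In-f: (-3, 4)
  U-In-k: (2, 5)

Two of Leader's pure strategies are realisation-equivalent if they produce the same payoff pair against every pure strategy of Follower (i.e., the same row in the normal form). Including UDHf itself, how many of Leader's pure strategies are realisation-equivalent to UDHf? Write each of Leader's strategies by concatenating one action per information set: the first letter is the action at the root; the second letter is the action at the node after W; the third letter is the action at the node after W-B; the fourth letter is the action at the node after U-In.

Row for UDHf (columns Stay, In): (1,4) (-3,4).
Under UDHf, Leader's choice at the node after W and at the node after W-B can never be reached regardless of what Follower does, so varying those choices leaves every outcome unchanged.
Holding the reachable choices fixed and varying the unreachable ones freely already gives 2 × 2 = 4 equivalent strategies.
No other strategy reproduces this row, so those 4 are the full class: UBTf, UBHf, UDTf, UDHf.

4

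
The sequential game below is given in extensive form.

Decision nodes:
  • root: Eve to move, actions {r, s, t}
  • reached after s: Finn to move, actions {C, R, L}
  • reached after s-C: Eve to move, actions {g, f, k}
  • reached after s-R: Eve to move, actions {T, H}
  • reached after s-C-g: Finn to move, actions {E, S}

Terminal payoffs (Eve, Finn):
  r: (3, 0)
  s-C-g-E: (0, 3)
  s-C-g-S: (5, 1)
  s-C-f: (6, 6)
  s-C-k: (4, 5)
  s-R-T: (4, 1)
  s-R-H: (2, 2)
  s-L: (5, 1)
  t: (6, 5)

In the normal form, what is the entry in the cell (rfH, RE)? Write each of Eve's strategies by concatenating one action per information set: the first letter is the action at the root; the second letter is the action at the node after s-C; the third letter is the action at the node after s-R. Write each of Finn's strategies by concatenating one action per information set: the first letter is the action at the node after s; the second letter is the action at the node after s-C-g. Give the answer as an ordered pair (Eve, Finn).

(3, 0)

Trace the play path from the root:
  Eve plays r
→ terminal payoff (3, 0).
(Eve's choice at the node after s-C is never reached on this path, so it doesn't affect the outcome.)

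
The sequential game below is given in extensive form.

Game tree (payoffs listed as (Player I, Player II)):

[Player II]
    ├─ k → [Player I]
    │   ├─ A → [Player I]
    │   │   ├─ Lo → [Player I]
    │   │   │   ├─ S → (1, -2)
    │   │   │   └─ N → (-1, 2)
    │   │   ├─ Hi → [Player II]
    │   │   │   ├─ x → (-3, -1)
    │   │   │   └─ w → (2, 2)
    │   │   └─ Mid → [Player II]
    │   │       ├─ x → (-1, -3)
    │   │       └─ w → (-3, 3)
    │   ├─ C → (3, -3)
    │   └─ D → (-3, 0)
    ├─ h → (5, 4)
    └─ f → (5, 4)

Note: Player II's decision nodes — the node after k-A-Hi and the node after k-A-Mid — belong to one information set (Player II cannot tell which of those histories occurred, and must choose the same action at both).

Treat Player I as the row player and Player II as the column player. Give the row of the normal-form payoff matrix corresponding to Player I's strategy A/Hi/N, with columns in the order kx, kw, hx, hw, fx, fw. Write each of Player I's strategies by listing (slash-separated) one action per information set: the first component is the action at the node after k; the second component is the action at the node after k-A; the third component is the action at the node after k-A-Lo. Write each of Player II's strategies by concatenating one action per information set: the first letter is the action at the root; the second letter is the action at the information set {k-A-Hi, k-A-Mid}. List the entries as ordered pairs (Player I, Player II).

vs kx: Player II plays k → Player I plays A at [k] → Player I plays Hi at [k-A] → Player II plays x at [k-A-Hi] → (-3, -1)
vs kw: Player II plays k → Player I plays A at [k] → Player I plays Hi at [k-A] → Player II plays w at [k-A-Hi] → (2, 2)
vs hx: Player II plays h → (5, 4)
vs hw: Player II plays h → (5, 4)
vs fx: Player II plays f → (5, 4)
vs fw: Player II plays f → (5, 4)

(-3,-1) (2,2) (5,4) (5,4) (5,4) (5,4)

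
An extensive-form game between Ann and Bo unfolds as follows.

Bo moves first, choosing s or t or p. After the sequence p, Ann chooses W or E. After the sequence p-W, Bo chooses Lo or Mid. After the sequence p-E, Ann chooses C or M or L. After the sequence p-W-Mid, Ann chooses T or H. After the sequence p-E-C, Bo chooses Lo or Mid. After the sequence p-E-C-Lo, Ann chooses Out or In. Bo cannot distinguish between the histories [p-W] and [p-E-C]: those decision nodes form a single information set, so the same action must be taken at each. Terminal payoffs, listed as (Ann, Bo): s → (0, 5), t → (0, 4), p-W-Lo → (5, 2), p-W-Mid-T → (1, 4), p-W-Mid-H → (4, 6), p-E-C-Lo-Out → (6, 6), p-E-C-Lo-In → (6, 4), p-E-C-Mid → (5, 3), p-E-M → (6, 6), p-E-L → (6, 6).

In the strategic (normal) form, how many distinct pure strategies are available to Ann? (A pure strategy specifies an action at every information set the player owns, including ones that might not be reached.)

Ann owns the node after p with actions {W, E} — two choices.
Ann owns the node after p-E with actions {C, M, L} — three choices.
Ann owns the node after p-W-Mid with actions {T, H} — two choices.
Ann owns the node after p-E-C-Lo with actions {Out, In} — two choices.
A pure strategy fixes one action at each information set independently, so the count is the product 2 × 3 × 2 × 2 = 24.

24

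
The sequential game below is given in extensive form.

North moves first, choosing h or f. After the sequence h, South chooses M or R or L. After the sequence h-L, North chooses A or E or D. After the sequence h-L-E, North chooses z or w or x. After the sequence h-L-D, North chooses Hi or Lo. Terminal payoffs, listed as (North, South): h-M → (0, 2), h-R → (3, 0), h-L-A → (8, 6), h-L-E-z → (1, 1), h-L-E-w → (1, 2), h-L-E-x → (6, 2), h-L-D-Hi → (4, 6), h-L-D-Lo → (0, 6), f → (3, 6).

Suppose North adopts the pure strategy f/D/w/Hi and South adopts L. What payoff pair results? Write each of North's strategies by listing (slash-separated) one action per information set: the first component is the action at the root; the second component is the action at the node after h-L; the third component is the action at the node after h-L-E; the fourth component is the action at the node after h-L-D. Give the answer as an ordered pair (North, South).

Trace the play path from the root:
  North plays f
→ terminal payoff (3, 6).
(North's choice at the node after h-L is never reached on this path, so it doesn't affect the outcome.)

(3, 6)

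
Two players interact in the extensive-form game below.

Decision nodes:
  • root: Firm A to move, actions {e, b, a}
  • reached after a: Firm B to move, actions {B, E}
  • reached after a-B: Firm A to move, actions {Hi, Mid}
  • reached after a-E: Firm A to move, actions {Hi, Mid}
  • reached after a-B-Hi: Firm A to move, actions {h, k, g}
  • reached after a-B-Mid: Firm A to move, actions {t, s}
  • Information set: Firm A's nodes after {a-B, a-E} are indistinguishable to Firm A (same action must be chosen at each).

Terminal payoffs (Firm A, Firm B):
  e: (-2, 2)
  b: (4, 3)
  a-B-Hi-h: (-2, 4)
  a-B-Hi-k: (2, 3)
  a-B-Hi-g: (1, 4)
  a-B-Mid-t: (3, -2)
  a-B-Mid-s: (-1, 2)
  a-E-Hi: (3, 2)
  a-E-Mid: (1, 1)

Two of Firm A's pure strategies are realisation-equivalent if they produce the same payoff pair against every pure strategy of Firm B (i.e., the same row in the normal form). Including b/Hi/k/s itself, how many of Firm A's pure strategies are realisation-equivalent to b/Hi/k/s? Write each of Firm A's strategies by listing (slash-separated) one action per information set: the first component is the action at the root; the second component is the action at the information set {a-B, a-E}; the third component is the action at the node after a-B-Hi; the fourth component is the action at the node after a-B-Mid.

12

Row for b/Hi/k/s (columns B, E): (4,3) (4,3).
Under b/Hi/k/s, Firm A's choice at the information set {a-B, a-E} and at the node after a-B-Hi and at the node after a-B-Mid can never be reached regardless of what Firm B does, so varying those choices leaves every outcome unchanged.
Holding the reachable choices fixed and varying the unreachable ones freely already gives 2 × 3 × 2 = 12 equivalent strategies.
No other strategy reproduces this row, so those 12 are the full class: b/Hi/h/t, b/Hi/h/s, b/Hi/k/t, b/Hi/k/s, b/Hi/g/t, b/Hi/g/s, b/Mid/h/t, b/Mid/h/s, b/Mid/k/t, b/Mid/k/s, b/Mid/g/t, b/Mid/g/s.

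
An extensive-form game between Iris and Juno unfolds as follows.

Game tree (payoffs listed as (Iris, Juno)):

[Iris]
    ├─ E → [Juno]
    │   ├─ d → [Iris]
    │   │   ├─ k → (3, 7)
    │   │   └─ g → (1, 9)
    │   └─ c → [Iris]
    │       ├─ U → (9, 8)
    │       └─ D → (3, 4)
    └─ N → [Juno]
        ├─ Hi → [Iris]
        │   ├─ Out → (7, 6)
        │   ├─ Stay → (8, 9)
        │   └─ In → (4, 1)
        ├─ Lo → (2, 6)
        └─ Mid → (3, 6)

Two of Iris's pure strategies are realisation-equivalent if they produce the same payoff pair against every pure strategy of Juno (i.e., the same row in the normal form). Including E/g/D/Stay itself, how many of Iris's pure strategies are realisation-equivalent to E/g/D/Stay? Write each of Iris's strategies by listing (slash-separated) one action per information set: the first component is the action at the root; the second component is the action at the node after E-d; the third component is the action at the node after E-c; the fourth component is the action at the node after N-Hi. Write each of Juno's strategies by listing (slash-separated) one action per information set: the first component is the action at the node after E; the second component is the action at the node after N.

Row for E/g/D/Stay (columns d/Hi, d/Lo, d/Mid, c/Hi, c/Lo, c/Mid): (1,9) (1,9) (1,9) (3,4) (3,4) (3,4).
Under E/g/D/Stay, Iris's choice at the node after N-Hi can never be reached regardless of what Juno does, so varying those choices leaves every outcome unchanged.
Holding the reachable choices fixed and varying the unreachable one freely already gives 3 equivalent strategies.
No other strategy reproduces this row, so those 3 are the full class: E/g/D/Out, E/g/D/Stay, E/g/D/In.

3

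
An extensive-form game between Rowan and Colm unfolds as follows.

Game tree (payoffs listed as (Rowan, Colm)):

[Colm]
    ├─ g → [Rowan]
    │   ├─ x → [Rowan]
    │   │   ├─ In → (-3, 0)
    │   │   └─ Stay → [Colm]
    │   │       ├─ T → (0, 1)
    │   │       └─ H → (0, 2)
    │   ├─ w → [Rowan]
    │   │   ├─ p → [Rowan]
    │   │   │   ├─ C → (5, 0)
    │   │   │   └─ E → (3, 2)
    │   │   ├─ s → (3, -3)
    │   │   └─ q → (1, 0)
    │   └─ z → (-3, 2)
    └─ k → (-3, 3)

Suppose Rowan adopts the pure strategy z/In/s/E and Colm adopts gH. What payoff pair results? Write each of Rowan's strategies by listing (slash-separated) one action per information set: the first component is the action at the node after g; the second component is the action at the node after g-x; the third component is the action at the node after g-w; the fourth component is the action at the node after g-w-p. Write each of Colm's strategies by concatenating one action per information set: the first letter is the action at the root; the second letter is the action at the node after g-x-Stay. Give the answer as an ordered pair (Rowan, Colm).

Trace the play path from the root:
  Colm plays g
  Rowan plays z at [g]
→ terminal payoff (-3, 2).
(Rowan's choice at the node after g-x is never reached on this path, so it doesn't affect the outcome.)

(-3, 2)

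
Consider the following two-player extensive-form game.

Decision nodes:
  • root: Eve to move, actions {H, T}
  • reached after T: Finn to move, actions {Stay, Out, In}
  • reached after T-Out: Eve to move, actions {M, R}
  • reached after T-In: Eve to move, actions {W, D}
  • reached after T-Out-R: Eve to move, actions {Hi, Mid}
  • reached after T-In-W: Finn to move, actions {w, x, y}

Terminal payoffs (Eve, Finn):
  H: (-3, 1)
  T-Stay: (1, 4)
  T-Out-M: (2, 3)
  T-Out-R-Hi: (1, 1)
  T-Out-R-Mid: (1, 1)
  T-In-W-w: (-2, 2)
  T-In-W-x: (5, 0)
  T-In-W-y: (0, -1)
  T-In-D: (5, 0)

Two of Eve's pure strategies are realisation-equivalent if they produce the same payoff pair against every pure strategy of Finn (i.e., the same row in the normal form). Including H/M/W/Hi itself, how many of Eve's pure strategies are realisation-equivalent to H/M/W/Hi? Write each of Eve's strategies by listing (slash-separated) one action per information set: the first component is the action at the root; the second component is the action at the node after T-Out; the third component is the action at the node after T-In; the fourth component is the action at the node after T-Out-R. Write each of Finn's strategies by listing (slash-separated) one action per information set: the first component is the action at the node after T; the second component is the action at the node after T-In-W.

Row for H/M/W/Hi (columns Stay/w, Stay/x, Stay/y, Out/w, Out/x, Out/y, In/w, In/x, In/y): (-3,1) (-3,1) (-3,1) (-3,1) (-3,1) (-3,1) (-3,1) (-3,1) (-3,1).
Under H/M/W/Hi, Eve's choice at the node after T-Out and at the node after T-In and at the node after T-Out-R can never be reached regardless of what Finn does, so varying those choices leaves every outcome unchanged.
Holding the reachable choices fixed and varying the unreachable ones freely already gives 2 × 2 × 2 = 8 equivalent strategies.
No other strategy reproduces this row, so those 8 are the full class: H/M/W/Hi, H/M/W/Mid, H/M/D/Hi, H/M/D/Mid, H/R/W/Hi, H/R/W/Mid, H/R/D/Hi, H/R/D/Mid.

8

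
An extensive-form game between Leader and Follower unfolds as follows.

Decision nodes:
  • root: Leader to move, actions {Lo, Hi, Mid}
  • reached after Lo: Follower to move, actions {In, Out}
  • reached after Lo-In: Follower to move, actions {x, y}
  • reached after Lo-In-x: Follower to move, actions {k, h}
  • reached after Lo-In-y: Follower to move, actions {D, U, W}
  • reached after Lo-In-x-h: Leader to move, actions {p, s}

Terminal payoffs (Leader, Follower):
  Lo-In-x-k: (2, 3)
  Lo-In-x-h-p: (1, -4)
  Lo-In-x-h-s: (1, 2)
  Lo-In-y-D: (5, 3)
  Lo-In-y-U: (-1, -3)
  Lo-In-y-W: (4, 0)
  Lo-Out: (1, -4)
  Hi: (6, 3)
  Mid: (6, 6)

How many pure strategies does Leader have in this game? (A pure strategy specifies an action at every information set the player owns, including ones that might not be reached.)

Leader owns the root with actions {Lo, Hi, Mid} — three choices.
Leader owns the node after Lo-In-x-h with actions {p, s} — two choices.
A pure strategy fixes one action at each information set independently, so the count is the product 3 × 2 = 6.

6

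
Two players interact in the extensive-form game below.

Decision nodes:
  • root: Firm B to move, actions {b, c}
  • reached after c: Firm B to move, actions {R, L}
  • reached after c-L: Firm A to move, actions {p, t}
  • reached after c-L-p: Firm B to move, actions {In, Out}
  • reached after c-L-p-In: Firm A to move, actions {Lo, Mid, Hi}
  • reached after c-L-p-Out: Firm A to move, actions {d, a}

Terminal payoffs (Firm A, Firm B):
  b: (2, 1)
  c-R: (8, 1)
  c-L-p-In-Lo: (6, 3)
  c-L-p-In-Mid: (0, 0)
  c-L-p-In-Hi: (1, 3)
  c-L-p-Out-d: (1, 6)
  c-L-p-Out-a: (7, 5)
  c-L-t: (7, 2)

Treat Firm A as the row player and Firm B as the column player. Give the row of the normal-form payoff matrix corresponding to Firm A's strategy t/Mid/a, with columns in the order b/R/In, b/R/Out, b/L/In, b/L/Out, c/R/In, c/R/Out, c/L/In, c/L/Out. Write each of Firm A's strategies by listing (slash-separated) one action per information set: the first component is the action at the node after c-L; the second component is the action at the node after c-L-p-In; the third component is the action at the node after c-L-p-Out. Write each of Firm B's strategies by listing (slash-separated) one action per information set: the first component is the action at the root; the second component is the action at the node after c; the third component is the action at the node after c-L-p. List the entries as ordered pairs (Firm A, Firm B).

(2,1) (2,1) (2,1) (2,1) (8,1) (8,1) (7,2) (7,2)

vs b/R/In: Firm B plays b → (2, 1)
vs b/R/Out: Firm B plays b → (2, 1)
vs b/L/In: Firm B plays b → (2, 1)
vs b/L/Out: Firm B plays b → (2, 1)
vs c/R/In: Firm B plays c → Firm B plays R at [c] → (8, 1)
vs c/R/Out: Firm B plays c → Firm B plays R at [c] → (8, 1)
vs c/L/In: Firm B plays c → Firm B plays L at [c] → Firm A plays t at [c-L] → (7, 2)
vs c/L/Out: Firm B plays c → Firm B plays L at [c] → Firm A plays t at [c-L] → (7, 2)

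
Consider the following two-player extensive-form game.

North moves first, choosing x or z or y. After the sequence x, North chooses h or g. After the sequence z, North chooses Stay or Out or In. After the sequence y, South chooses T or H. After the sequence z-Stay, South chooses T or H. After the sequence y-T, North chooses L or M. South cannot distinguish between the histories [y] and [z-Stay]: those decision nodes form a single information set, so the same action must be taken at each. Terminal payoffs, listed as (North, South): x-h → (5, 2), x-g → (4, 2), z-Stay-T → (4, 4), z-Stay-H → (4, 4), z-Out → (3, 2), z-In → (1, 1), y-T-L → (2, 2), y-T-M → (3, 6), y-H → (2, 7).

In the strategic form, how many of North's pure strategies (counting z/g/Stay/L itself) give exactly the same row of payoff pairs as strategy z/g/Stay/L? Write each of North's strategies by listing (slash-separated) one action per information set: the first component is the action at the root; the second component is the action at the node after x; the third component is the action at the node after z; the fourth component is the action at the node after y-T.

Row for z/g/Stay/L (columns T, H): (4,4) (4,4).
Under z/g/Stay/L, North's choice at the node after x and at the node after y-T can never be reached regardless of what South does, so varying those choices leaves every outcome unchanged.
Holding the reachable choices fixed and varying the unreachable ones freely already gives 2 × 2 = 4 equivalent strategies.
No other strategy reproduces this row, so those 4 are the full class: z/h/Stay/L, z/h/Stay/M, z/g/Stay/L, z/g/Stay/M.

4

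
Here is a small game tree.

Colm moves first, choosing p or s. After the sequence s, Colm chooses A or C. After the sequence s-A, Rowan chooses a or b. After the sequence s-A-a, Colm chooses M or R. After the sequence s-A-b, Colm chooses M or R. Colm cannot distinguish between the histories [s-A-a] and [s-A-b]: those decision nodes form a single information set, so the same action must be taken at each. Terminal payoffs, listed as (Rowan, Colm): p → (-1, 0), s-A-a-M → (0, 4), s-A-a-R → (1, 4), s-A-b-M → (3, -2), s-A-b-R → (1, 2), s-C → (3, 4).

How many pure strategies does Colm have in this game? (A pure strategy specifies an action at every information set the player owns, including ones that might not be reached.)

8

Colm owns the root with actions {p, s} — two choices.
Colm owns the node after s with actions {A, C} — two choices.
Colm owns the information set {s-A-a, s-A-b} with actions {M, R} — two choices.
A pure strategy fixes one action at each information set independently, so the count is the product 2 × 2 × 2 = 8.
(For reference, Rowan has 2 pure strategies, giving a 8×2 normal-form matrix.)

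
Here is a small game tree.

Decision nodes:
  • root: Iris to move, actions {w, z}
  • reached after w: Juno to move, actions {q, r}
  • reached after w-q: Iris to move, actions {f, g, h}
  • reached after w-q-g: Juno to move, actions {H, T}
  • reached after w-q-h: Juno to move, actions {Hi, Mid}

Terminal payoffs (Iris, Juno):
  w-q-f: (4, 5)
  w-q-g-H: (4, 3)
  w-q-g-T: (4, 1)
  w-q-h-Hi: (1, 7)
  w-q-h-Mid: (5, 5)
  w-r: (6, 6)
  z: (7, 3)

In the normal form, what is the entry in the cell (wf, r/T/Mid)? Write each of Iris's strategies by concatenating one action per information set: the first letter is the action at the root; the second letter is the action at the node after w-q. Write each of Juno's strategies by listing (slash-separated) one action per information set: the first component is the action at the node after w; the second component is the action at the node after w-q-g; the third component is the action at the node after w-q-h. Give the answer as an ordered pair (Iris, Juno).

(6, 6)

Trace the play path from the root:
  Iris plays w
  Juno plays r at [w]
→ terminal payoff (6, 6).
(Iris's choice at the node after w-q is never reached on this path, so it doesn't affect the outcome.)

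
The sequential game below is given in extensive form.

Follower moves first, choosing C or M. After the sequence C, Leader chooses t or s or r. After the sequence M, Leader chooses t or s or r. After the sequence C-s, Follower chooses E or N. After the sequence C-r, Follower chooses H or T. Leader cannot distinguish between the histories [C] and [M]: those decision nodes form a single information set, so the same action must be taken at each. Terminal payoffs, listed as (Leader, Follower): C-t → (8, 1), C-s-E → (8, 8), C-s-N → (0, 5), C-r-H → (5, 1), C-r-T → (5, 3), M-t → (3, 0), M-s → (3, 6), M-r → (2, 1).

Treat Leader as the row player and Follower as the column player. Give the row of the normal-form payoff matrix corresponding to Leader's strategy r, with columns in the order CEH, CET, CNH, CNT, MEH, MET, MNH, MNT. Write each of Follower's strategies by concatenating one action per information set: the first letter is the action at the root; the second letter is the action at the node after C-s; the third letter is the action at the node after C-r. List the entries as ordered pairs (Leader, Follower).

(5,1) (5,3) (5,1) (5,3) (2,1) (2,1) (2,1) (2,1)

vs CEH: Follower plays C → Leader plays r at [C] → Follower plays H at [C-r] → (5, 1)
vs CET: Follower plays C → Leader plays r at [C] → Follower plays T at [C-r] → (5, 3)
vs CNH: Follower plays C → Leader plays r at [C] → Follower plays H at [C-r] → (5, 1)
vs CNT: Follower plays C → Leader plays r at [C] → Follower plays T at [C-r] → (5, 3)
vs MEH: Follower plays M → Leader plays r at [M] → (2, 1)
vs MET: Follower plays M → Leader plays r at [M] → (2, 1)
vs MNH: Follower plays M → Leader plays r at [M] → (2, 1)
vs MNT: Follower plays M → Leader plays r at [M] → (2, 1)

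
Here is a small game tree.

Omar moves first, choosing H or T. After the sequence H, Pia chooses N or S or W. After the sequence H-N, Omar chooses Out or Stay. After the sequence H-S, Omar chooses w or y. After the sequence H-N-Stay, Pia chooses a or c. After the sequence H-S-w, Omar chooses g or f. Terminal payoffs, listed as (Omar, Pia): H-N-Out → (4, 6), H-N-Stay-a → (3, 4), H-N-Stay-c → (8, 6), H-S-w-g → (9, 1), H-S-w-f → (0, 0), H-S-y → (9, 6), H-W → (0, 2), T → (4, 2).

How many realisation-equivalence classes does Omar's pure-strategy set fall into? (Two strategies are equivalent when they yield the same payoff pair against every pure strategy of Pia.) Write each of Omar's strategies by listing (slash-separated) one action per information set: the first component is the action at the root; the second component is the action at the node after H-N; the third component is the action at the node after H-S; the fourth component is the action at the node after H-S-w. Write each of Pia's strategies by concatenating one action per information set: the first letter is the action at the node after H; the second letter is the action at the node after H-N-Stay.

Omar has 16 pure strategies: H/Out/w/g, H/Out/w/f, H/Out/y/g, H/Out/y/f, H/Stay/w/g, H/Stay/w/f, H/Stay/y/g, H/Stay/y/f, T/Out/w/g, T/Out/w/f, T/Out/y/g, T/Out/y/f, T/Stay/w/g, T/Stay/w/f, T/Stay/y/g, T/Stay/y/f. Columns: Na, Nc, Sa, Sc, Wa, Wc.
{H/Out/w/g} → row (4,6) (4,6) (9,1) (9,1) (0,2) (0,2)
{H/Out/w/f} → row (4,6) (4,6) (0,0) (0,0) (0,2) (0,2)
{H/Out/y/g, H/Out/y/f} → row (4,6) (4,6) (9,6) (9,6) (0,2) (0,2)
{H/Stay/w/g} → row (3,4) (8,6) (9,1) (9,1) (0,2) (0,2)
{H/Stay/w/f} → row (3,4) (8,6) (0,0) (0,0) (0,2) (0,2)
{H/Stay/y/g, H/Stay/y/f} → row (3,4) (8,6) (9,6) (9,6) (0,2) (0,2)
{T/Out/w/g, T/Out/w/f, T/Out/y/g, T/Out/y/f, T/Stay/w/g, T/Stay/w/f, T/Stay/y/g, T/Stay/y/f} → row (4,2) (4,2) (4,2) (4,2) (4,2) (4,2)
That's 7 distinct rows out of 16 strategies.

7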